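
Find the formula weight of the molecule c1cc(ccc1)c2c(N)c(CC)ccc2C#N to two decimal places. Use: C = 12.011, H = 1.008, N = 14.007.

222.29

Molecular formula: C15H14N2.
M = 15×12.011 + 14×1.008 + 2×14.007 = 222.29 g/mol.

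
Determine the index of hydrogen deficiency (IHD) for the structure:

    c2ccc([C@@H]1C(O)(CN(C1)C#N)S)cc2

7

Molecular formula from the SMILES: C11H12N2OS.
DoU = (2C + 2 + N − H − X)/2 = (2·11 + 2 + 2 − 12 − 0)/2 = 14/2 = 7.
(Structurally: 2 ring(s) + 5 π bond(s) = 7.)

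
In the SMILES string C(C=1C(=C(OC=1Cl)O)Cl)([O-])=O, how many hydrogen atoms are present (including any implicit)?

Hydrogens are implicit in SMILES; fill each atom to its normal valence:
  4 × C (aromatic): no H
  2 × Cl: no H
  1 × C: no H
  1 × O: 1 H
  1 × O (aromatic): no H
  1 × O: no H
  1 × O (charge -1): no H
  Total hydrogens = 1.

1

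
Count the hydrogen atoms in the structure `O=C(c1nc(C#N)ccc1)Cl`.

3

Hydrogens are implicit in SMILES; fill each atom to its normal valence:
  3 × C (aromatic): 1 H each → 3
  2 × C (aromatic): no H
  2 × C: no H
  1 × Cl: no H
  1 × N (aromatic): no H
  1 × N: no H
  1 × O: no H
  Total hydrogens = 3.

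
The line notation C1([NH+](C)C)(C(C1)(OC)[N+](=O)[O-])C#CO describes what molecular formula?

C8H13N2O4+

Heavy atoms from the SMILES: 8 C, 2 N, 4 O.
Implicit hydrogens by atom environment:
  4 × C: no H
  3 × C: 3 H each → 9
  2 × O: no H
  1 × C: 2 H
  1 × N (charge +1): 1 H
  1 × N (charge +1): no H
  1 × O: 1 H
  1 × O (charge -1): no H
  Total hydrogens = 13.
Net charge +1.
Molecular formula: C8H13N2O4+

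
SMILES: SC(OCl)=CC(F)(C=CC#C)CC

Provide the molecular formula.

C9H10ClFOS

Heavy atoms from the SMILES: 9 C, 1 Cl, 1 F, 1 O, 1 S.
Implicit hydrogens by atom environment:
  4 × C: 1 H each → 4
  3 × C: no H
  1 × C: 3 H
  1 × C: 2 H
  1 × Cl: no H
  1 × F: no H
  1 × O: no H
  1 × S: 1 H
  Total hydrogens = 10.
Molecular formula: C9H10ClFOS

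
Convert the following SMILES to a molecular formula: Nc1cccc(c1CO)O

C7H9NO2

Heavy atoms from the SMILES: 7 C, 1 N, 2 O.
Implicit hydrogens by atom environment:
  3 × C (aromatic): 1 H each → 3
  3 × C (aromatic): no H
  2 × O: 1 H each → 2
  1 × C: 2 H
  1 × N: 2 H
  Total hydrogens = 9.
Molecular formula: C7H9NO2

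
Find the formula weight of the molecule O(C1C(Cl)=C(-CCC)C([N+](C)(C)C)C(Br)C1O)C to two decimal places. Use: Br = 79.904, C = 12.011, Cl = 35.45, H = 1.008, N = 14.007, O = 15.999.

341.69

Molecular formula: C13H24BrClNO2+.
M = 1×79.904 + 13×12.011 + 1×35.45 + 24×1.008 + 1×14.007 + 2×15.999 = 341.69 g/mol.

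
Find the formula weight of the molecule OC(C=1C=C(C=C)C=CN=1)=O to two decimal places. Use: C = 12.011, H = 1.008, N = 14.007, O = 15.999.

Molecular formula: C8H7NO2.
M = 8×12.011 + 7×1.008 + 1×14.007 + 2×15.999 = 149.15 g/mol.

149.15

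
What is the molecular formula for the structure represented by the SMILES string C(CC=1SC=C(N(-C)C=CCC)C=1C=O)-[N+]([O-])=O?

C12H16N2O3S

Heavy atoms from the SMILES: 12 C, 2 N, 3 O, 1 S.
Implicit hydrogens by atom environment:
  3 × C: 2 H each → 6
  3 × C: 1 H each → 3
  3 × C (aromatic): no H
  2 × C: 3 H each → 6
  2 × O: no H
  1 × C (aromatic): 1 H
  1 × N: no H
  1 × N (charge +1): no H
  1 × O (charge -1): no H
  1 × S (aromatic): no H
  Total hydrogens = 16.
Molecular formula: C12H16N2O3S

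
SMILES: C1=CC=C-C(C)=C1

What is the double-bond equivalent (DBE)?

4

Molecular formula from the SMILES: C7H8.
DoU = (2C + 2 + N − H − X)/2 = (2·7 + 2 + 0 − 8 − 0)/2 = 8/2 = 4.
(Structurally: 1 ring(s) + 3 π bond(s) = 4.)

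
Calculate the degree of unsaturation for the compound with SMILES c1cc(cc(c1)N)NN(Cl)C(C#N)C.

Molecular formula from the SMILES: C9H11ClN4.
DoU = (2C + 2 + N − H − X)/2 = (2·9 + 2 + 4 − 11 − 1)/2 = 12/2 = 6.
(Structurally: 1 ring(s) + 5 π bond(s) = 6.)

6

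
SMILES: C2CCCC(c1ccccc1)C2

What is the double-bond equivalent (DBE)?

Molecular formula from the SMILES: C12H16.
DoU = (2C + 2 + N − H − X)/2 = (2·12 + 2 + 0 − 16 − 0)/2 = 10/2 = 5.
(Structurally: 2 ring(s) + 3 π bond(s) = 5.)

5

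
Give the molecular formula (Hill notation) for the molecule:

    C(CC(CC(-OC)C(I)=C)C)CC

C11H21IO

Heavy atoms from the SMILES: 11 C, 1 I, 1 O.
Implicit hydrogens by atom environment:
  5 × C: 2 H each → 10
  3 × C: 3 H each → 9
  2 × C: 1 H each → 2
  1 × C: no H
  1 × I: no H
  1 × O: no H
  Total hydrogens = 21.
Molecular formula: C11H21IO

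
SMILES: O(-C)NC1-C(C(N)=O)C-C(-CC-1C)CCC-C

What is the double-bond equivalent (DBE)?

2

Molecular formula from the SMILES: C13H26N2O2.
DoU = (2C + 2 + N − H − X)/2 = (2·13 + 2 + 2 − 26 − 0)/2 = 4/2 = 2.
(Structurally: 1 ring(s) + 1 π bond(s) = 2.)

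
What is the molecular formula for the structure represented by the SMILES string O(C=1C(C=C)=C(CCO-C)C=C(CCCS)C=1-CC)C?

C17H26O2S

Heavy atoms from the SMILES: 17 C, 2 O, 1 S.
Implicit hydrogens by atom environment:
  7 × C: 2 H each → 14
  5 × C (aromatic): no H
  3 × C: 3 H each → 9
  2 × O: no H
  1 × C (aromatic): 1 H
  1 × C: 1 H
  1 × S: 1 H
  Total hydrogens = 26.
Molecular formula: C17H26O2S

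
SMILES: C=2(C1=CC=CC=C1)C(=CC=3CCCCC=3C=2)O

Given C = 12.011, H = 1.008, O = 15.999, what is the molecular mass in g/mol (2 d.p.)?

Molecular formula: C16H16O.
M = 16×12.011 + 16×1.008 + 1×15.999 = 224.30 g/mol.

224.30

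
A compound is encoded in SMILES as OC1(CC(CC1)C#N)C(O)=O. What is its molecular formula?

C7H9NO3

Heavy atoms from the SMILES: 7 C, 1 N, 3 O.
Implicit hydrogens by atom environment:
  3 × C: 2 H each → 6
  3 × C: no H
  2 × O: 1 H each → 2
  1 × C: 1 H
  1 × N: no H
  1 × O: no H
  Total hydrogens = 9.
Molecular formula: C7H9NO3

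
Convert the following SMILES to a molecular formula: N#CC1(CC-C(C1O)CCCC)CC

Heavy atoms from the SMILES: 12 C, 1 N, 1 O.
Implicit hydrogens by atom environment:
  6 × C: 2 H each → 12
  2 × C: 3 H each → 6
  2 × C: 1 H each → 2
  2 × C: no H
  1 × N: no H
  1 × O: 1 H
  Total hydrogens = 21.
Molecular formula: C12H21NO

C12H21NO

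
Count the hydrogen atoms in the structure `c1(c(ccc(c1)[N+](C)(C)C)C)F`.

Hydrogens are implicit in SMILES; fill each atom to its normal valence:
  4 × C: 3 H each → 12
  3 × C (aromatic): 1 H each → 3
  3 × C (aromatic): no H
  1 × F: no H
  1 × N (charge +1): no H
  Total hydrogens = 15.

15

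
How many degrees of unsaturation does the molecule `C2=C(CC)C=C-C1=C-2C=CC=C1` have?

7

Molecular formula from the SMILES: C12H12.
DoU = (2C + 2 + N − H − X)/2 = (2·12 + 2 + 0 − 12 − 0)/2 = 14/2 = 7.
(Structurally: 2 ring(s) + 5 π bond(s) = 7.)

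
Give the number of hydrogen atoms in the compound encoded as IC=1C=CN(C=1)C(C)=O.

6

Hydrogens are implicit in SMILES; fill each atom to its normal valence:
  3 × C (aromatic): 1 H each → 3
  1 × C: 3 H
  1 × C (aromatic): no H
  1 × C: no H
  1 × I: no H
  1 × N (aromatic): no H
  1 × O: no H
  Total hydrogens = 6.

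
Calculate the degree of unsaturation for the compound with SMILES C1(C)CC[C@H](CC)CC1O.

1

Molecular formula from the SMILES: C9H18O.
DoU = (2C + 2 + N − H − X)/2 = (2·9 + 2 + 0 − 18 − 0)/2 = 2/2 = 1.
(Structurally: 1 ring(s) + 0 π bond(s) = 1.)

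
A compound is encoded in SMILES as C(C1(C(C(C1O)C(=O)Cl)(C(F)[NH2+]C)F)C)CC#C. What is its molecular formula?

Heavy atoms from the SMILES: 12 C, 1 Cl, 2 F, 1 N, 2 O.
Implicit hydrogens by atom environment:
  4 × C: 1 H each → 4
  4 × C: no H
  2 × C: 3 H each → 6
  2 × C: 2 H each → 4
  2 × F: no H
  1 × Cl: no H
  1 × N (charge +1): 2 H
  1 × O: 1 H
  1 × O: no H
  Total hydrogens = 17.
Net charge +1.
Molecular formula: C12H17ClF2NO2+

C12H17ClF2NO2+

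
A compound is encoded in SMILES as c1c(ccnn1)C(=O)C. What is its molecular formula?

Heavy atoms from the SMILES: 6 C, 2 N, 1 O.
Implicit hydrogens by atom environment:
  3 × C (aromatic): 1 H each → 3
  2 × N (aromatic): no H
  1 × C: 3 H
  1 × C (aromatic): no H
  1 × C: no H
  1 × O: no H
  Total hydrogens = 6.
Molecular formula: C6H6N2O

C6H6N2O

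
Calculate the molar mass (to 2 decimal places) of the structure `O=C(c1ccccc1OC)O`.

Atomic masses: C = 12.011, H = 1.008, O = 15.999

152.15

Molecular formula: C8H8O3.
M = 8×12.011 + 8×1.008 + 3×15.999 = 152.15 g/mol.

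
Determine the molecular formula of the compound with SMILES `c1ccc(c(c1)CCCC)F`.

C10H13F

Heavy atoms from the SMILES: 10 C, 1 F.
Implicit hydrogens by atom environment:
  4 × C (aromatic): 1 H each → 4
  3 × C: 2 H each → 6
  2 × C (aromatic): no H
  1 × C: 3 H
  1 × F: no H
  Total hydrogens = 13.
Molecular formula: C10H13F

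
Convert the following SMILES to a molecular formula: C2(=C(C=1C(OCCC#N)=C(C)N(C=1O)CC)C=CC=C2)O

Heavy atoms from the SMILES: 16 C, 2 N, 3 O.
Implicit hydrogens by atom environment:
  6 × C (aromatic): no H
  4 × C (aromatic): 1 H each → 4
  3 × C: 2 H each → 6
  2 × C: 3 H each → 6
  2 × O: 1 H each → 2
  1 × C: no H
  1 × N (aromatic): no H
  1 × N: no H
  1 × O: no H
  Total hydrogens = 18.
Molecular formula: C16H18N2O3

C16H18N2O3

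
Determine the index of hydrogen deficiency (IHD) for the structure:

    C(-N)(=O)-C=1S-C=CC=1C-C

Molecular formula from the SMILES: C7H9NOS.
DoU = (2C + 2 + N − H − X)/2 = (2·7 + 2 + 1 − 9 − 0)/2 = 8/2 = 4.
(Structurally: 1 ring(s) + 3 π bond(s) = 4.)

4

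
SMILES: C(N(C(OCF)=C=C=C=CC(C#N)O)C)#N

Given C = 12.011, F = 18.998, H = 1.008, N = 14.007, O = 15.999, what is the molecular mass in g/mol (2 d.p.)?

221.19

Molecular formula: C10H8FN3O2.
M = 10×12.011 + 1×18.998 + 8×1.008 + 3×14.007 + 2×15.999 = 221.19 g/mol.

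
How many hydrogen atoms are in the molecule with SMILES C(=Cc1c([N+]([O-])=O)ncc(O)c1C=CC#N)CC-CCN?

16

Hydrogens are implicit in SMILES; fill each atom to its normal valence:
  4 × C: 2 H each → 8
  4 × C: 1 H each → 4
  4 × C (aromatic): no H
  1 × C (aromatic): 1 H
  1 × C: no H
  1 × N: 2 H
  1 × N (aromatic): no H
  1 × N (charge +1): no H
  1 × N: no H
  1 × O: 1 H
  1 × O: no H
  1 × O (charge -1): no H
  Total hydrogens = 16.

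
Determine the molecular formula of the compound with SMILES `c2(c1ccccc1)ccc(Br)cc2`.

C12H9Br

Heavy atoms from the SMILES: 1 Br, 12 C.
Implicit hydrogens by atom environment:
  9 × C (aromatic): 1 H each → 9
  3 × C (aromatic): no H
  1 × Br: no H
  Total hydrogens = 9.
Molecular formula: C12H9Br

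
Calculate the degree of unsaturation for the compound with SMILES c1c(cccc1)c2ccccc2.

8

Molecular formula from the SMILES: C12H10.
DoU = (2C + 2 + N − H − X)/2 = (2·12 + 2 + 0 − 10 − 0)/2 = 16/2 = 8.
(Structurally: 2 ring(s) + 6 π bond(s) = 8.)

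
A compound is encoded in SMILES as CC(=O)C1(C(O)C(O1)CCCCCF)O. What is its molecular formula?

Heavy atoms from the SMILES: 10 C, 1 F, 4 O.
Implicit hydrogens by atom environment:
  5 × C: 2 H each → 10
  2 × C: 1 H each → 2
  2 × C: no H
  2 × O: 1 H each → 2
  2 × O: no H
  1 × C: 3 H
  1 × F: no H
  Total hydrogens = 17.
Molecular formula: C10H17FO4

C10H17FO4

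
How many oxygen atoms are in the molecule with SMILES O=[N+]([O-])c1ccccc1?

The symbol for oxygen appears 2 times in the SMILES.

2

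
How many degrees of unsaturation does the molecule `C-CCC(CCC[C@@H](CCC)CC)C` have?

Molecular formula from the SMILES: C14H30.
DoU = (2C + 2 + N − H − X)/2 = (2·14 + 2 + 0 − 30 − 0)/2 = 0/2 = 0.
(Structurally: 0 ring(s) + 0 π bond(s) = 0.)

0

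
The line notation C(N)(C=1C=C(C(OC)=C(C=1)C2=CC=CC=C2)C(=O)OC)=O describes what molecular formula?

Heavy atoms from the SMILES: 16 C, 1 N, 4 O.
Implicit hydrogens by atom environment:
  7 × C (aromatic): 1 H each → 7
  5 × C (aromatic): no H
  4 × O: no H
  2 × C: 3 H each → 6
  2 × C: no H
  1 × N: 2 H
  Total hydrogens = 15.
Molecular formula: C16H15NO4

C16H15NO4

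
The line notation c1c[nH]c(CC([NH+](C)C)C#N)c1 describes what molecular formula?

Heavy atoms from the SMILES: 9 C, 3 N.
Implicit hydrogens by atom environment:
  3 × C (aromatic): 1 H each → 3
  2 × C: 3 H each → 6
  1 × C: 2 H
  1 × C: 1 H
  1 × C (aromatic): no H
  1 × C: no H
  1 × N (aromatic): 1 H
  1 × N (charge +1): 1 H
  1 × N: no H
  Total hydrogens = 14.
Net charge +1.
Molecular formula: C9H14N3+

C9H14N3+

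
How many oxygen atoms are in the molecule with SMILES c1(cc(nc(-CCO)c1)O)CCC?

2

The symbol for oxygen appears 2 times in the SMILES.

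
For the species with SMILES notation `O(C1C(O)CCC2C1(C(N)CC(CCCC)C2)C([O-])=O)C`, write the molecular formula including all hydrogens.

Heavy atoms from the SMILES: 16 C, 1 N, 4 O.
Implicit hydrogens by atom environment:
  7 × C: 2 H each → 14
  5 × C: 1 H each → 5
  2 × C: 3 H each → 6
  2 × C: no H
  2 × O: no H
  1 × N: 2 H
  1 × O: 1 H
  1 × O (charge -1): no H
  Total hydrogens = 28.
Net charge -1.
Molecular formula: C16H28NO4-

C16H28NO4-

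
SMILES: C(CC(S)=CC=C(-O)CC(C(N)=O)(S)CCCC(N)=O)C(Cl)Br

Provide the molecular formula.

Heavy atoms from the SMILES: 1 Br, 14 C, 1 Cl, 2 N, 3 O, 2 S.
Implicit hydrogens by atom environment:
  6 × C: 2 H each → 12
  5 × C: no H
  3 × C: 1 H each → 3
  2 × N: 2 H each → 4
  2 × O: no H
  2 × S: 1 H each → 2
  1 × Br: no H
  1 × Cl: no H
  1 × O: 1 H
  Total hydrogens = 22.
Molecular formula: C14H22BrClN2O3S2

C14H22BrClN2O3S2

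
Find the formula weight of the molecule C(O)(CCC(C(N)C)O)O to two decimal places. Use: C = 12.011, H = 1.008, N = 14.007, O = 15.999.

149.19

Molecular formula: C6H15NO3.
M = 6×12.011 + 15×1.008 + 1×14.007 + 3×15.999 = 149.19 g/mol.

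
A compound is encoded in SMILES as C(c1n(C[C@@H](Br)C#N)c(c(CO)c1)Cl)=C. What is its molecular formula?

C10H10BrClN2O

Heavy atoms from the SMILES: 1 Br, 10 C, 1 Cl, 2 N, 1 O.
Implicit hydrogens by atom environment:
  3 × C: 2 H each → 6
  3 × C (aromatic): no H
  2 × C: 1 H each → 2
  1 × Br: no H
  1 × C (aromatic): 1 H
  1 × C: no H
  1 × Cl: no H
  1 × N (aromatic): no H
  1 × N: no H
  1 × O: 1 H
  Total hydrogens = 10.
Molecular formula: C10H10BrClN2O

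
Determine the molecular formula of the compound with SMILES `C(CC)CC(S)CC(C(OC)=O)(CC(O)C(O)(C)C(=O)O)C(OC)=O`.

C16H28O8S

Heavy atoms from the SMILES: 16 C, 8 O, 1 S.
Implicit hydrogens by atom environment:
  5 × C: 2 H each → 10
  5 × C: no H
  5 × O: no H
  4 × C: 3 H each → 12
  3 × O: 1 H each → 3
  2 × C: 1 H each → 2
  1 × S: 1 H
  Total hydrogens = 28.
Molecular formula: C16H28O8S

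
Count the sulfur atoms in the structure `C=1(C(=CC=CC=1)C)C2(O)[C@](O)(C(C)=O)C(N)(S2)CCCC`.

The symbol for sulfur appears 1 time in the SMILES.

1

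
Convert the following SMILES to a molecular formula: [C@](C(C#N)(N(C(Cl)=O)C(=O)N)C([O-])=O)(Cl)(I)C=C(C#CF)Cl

Heavy atoms from the SMILES: 10 C, 3 Cl, 1 F, 1 I, 3 N, 4 O.
Implicit hydrogens by atom environment:
  9 × C: no H
  3 × Cl: no H
  3 × O: no H
  2 × N: no H
  1 × C: 1 H
  1 × F: no H
  1 × I: no H
  1 × N: 2 H
  1 × O (charge -1): no H
  Total hydrogens = 3.
Net charge -1.
Molecular formula: C10H3Cl3FIN3O4-

C10H3Cl3FIN3O4-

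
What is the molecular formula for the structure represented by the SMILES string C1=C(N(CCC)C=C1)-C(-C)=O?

Heavy atoms from the SMILES: 9 C, 1 N, 1 O.
Implicit hydrogens by atom environment:
  3 × C (aromatic): 1 H each → 3
  2 × C: 3 H each → 6
  2 × C: 2 H each → 4
  1 × C (aromatic): no H
  1 × C: no H
  1 × N (aromatic): no H
  1 × O: no H
  Total hydrogens = 13.
Molecular formula: C9H13NO

C9H13NO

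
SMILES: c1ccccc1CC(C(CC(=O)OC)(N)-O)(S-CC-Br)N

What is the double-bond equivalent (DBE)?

5

Molecular formula from the SMILES: C14H21BrN2O3S.
DoU = (2C + 2 + N − H − X)/2 = (2·14 + 2 + 2 − 21 − 1)/2 = 10/2 = 5.
(Structurally: 1 ring(s) + 4 π bond(s) = 5.)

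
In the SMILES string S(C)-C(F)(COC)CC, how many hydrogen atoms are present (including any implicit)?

13

Hydrogens are implicit in SMILES; fill each atom to its normal valence:
  3 × C: 3 H each → 9
  2 × C: 2 H each → 4
  1 × C: no H
  1 × F: no H
  1 × O: no H
  1 × S: no H
  Total hydrogens = 13.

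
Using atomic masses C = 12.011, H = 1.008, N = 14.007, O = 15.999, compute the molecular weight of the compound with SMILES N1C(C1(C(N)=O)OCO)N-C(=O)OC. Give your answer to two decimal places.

205.17

Molecular formula: C6H11N3O5.
M = 6×12.011 + 11×1.008 + 3×14.007 + 5×15.999 = 205.17 g/mol.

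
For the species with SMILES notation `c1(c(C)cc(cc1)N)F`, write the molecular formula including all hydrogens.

Heavy atoms from the SMILES: 7 C, 1 F, 1 N.
Implicit hydrogens by atom environment:
  3 × C (aromatic): 1 H each → 3
  3 × C (aromatic): no H
  1 × C: 3 H
  1 × F: no H
  1 × N: 2 H
  Total hydrogens = 8.
Molecular formula: C7H8FN

C7H8FN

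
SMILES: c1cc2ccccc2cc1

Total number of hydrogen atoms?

Hydrogens are implicit in SMILES; fill each atom to its normal valence:
  8 × C (aromatic): 1 H each → 8
  2 × C (aromatic): no H
  Total hydrogens = 8.

8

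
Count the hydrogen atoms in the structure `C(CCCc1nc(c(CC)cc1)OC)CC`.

23

Hydrogens are implicit in SMILES; fill each atom to its normal valence:
  6 × C: 2 H each → 12
  3 × C: 3 H each → 9
  3 × C (aromatic): no H
  2 × C (aromatic): 1 H each → 2
  1 × N (aromatic): no H
  1 × O: no H
  Total hydrogens = 23.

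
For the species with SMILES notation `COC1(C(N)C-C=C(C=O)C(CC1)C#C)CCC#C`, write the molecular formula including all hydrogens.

Heavy atoms from the SMILES: 16 C, 1 N, 2 O.
Implicit hydrogens by atom environment:
  6 × C: 1 H each → 6
  5 × C: 2 H each → 10
  4 × C: no H
  2 × O: no H
  1 × C: 3 H
  1 × N: 2 H
  Total hydrogens = 21.
Molecular formula: C16H21NO2

C16H21NO2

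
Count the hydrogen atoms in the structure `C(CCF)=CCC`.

11

Hydrogens are implicit in SMILES; fill each atom to its normal valence:
  3 × C: 2 H each → 6
  2 × C: 1 H each → 2
  1 × C: 3 H
  1 × F: no H
  Total hydrogens = 11.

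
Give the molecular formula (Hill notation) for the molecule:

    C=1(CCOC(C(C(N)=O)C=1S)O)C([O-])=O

C8H10NO5S-

Heavy atoms from the SMILES: 8 C, 1 N, 5 O, 1 S.
Implicit hydrogens by atom environment:
  4 × C: no H
  3 × O: no H
  2 × C: 2 H each → 4
  2 × C: 1 H each → 2
  1 × N: 2 H
  1 × O: 1 H
  1 × O (charge -1): no H
  1 × S: 1 H
  Total hydrogens = 10.
Net charge -1.
Molecular formula: C8H10NO5S-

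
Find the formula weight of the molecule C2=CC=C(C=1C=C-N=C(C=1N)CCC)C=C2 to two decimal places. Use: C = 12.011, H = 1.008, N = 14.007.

Molecular formula: C14H16N2.
M = 14×12.011 + 16×1.008 + 2×14.007 = 212.30 g/mol.

212.30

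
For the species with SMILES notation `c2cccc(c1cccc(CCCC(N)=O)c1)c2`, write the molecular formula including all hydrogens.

Heavy atoms from the SMILES: 16 C, 1 N, 1 O.
Implicit hydrogens by atom environment:
  9 × C (aromatic): 1 H each → 9
  3 × C: 2 H each → 6
  3 × C (aromatic): no H
  1 × C: no H
  1 × N: 2 H
  1 × O: no H
  Total hydrogens = 17.
Molecular formula: C16H17NO

C16H17NO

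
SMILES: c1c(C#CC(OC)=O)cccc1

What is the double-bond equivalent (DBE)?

Molecular formula from the SMILES: C10H8O2.
DoU = (2C + 2 + N − H − X)/2 = (2·10 + 2 + 0 − 8 − 0)/2 = 14/2 = 7.
(Structurally: 1 ring(s) + 6 π bond(s) = 7.)

7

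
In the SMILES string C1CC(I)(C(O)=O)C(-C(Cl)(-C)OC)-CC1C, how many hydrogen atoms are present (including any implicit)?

18

Hydrogens are implicit in SMILES; fill each atom to its normal valence:
  3 × C: 3 H each → 9
  3 × C: 2 H each → 6
  3 × C: no H
  2 × C: 1 H each → 2
  2 × O: no H
  1 × Cl: no H
  1 × I: no H
  1 × O: 1 H
  Total hydrogens = 18.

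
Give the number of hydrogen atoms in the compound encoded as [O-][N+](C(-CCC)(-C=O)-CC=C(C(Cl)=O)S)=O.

12

Hydrogens are implicit in SMILES; fill each atom to its normal valence:
  3 × C: 2 H each → 6
  3 × C: no H
  3 × O: no H
  2 × C: 1 H each → 2
  1 × C: 3 H
  1 × Cl: no H
  1 × N (charge +1): no H
  1 × O (charge -1): no H
  1 × S: 1 H
  Total hydrogens = 12.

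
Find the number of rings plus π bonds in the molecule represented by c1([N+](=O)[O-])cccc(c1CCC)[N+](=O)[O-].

6

Molecular formula from the SMILES: C9H10N2O4.
DoU = (2C + 2 + N − H − X)/2 = (2·9 + 2 + 2 − 10 − 0)/2 = 12/2 = 6.
(Structurally: 1 ring(s) + 5 π bond(s) = 6.)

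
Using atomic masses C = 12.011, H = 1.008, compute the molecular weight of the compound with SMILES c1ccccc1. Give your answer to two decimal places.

78.11

Molecular formula: C6H6.
M = 6×12.011 + 6×1.008 = 78.11 g/mol.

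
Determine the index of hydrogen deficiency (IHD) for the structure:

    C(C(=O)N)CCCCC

1

Molecular formula from the SMILES: C7H15NO.
DoU = (2C + 2 + N − H − X)/2 = (2·7 + 2 + 1 − 15 − 0)/2 = 2/2 = 1.
(Structurally: 0 ring(s) + 1 π bond(s) = 1.)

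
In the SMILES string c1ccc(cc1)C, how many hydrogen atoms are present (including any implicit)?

Hydrogens are implicit in SMILES; fill each atom to its normal valence:
  5 × C (aromatic): 1 H each → 5
  1 × C: 3 H
  1 × C (aromatic): no H
  Total hydrogens = 8.

8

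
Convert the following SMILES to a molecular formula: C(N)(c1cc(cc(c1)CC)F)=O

Heavy atoms from the SMILES: 9 C, 1 F, 1 N, 1 O.
Implicit hydrogens by atom environment:
  3 × C (aromatic): 1 H each → 3
  3 × C (aromatic): no H
  1 × C: 3 H
  1 × C: 2 H
  1 × C: no H
  1 × F: no H
  1 × N: 2 H
  1 × O: no H
  Total hydrogens = 10.
Molecular formula: C9H10FNO

C9H10FNO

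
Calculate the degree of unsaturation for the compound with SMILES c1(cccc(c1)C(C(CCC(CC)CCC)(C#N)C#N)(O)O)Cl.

8

Molecular formula from the SMILES: C18H23ClN2O2.
DoU = (2C + 2 + N − H − X)/2 = (2·18 + 2 + 2 − 23 − 1)/2 = 16/2 = 8.
(Structurally: 1 ring(s) + 7 π bond(s) = 8.)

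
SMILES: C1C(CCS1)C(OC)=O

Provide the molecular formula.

Heavy atoms from the SMILES: 6 C, 2 O, 1 S.
Implicit hydrogens by atom environment:
  3 × C: 2 H each → 6
  2 × O: no H
  1 × C: 3 H
  1 × C: 1 H
  1 × C: no H
  1 × S: no H
  Total hydrogens = 10.
Molecular formula: C6H10O2S

C6H10O2S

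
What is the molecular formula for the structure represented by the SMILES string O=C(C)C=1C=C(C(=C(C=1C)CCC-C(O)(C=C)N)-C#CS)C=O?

Heavy atoms from the SMILES: 18 C, 1 N, 3 O, 1 S.
Implicit hydrogens by atom environment:
  5 × C (aromatic): no H
  4 × C: 2 H each → 8
  4 × C: no H
  2 × C: 3 H each → 6
  2 × C: 1 H each → 2
  2 × O: no H
  1 × C (aromatic): 1 H
  1 × N: 2 H
  1 × O: 1 H
  1 × S: 1 H
  Total hydrogens = 21.
Molecular formula: C18H21NO3S

C18H21NO3S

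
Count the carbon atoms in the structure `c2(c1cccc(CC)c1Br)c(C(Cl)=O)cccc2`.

15

The symbol for carbon appears 15 times in the SMILES. Lowercase c denotes aromatic carbon and counts toward C.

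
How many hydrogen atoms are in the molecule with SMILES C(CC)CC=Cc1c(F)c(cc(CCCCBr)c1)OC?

24

Hydrogens are implicit in SMILES; fill each atom to its normal valence:
  7 × C: 2 H each → 14
  4 × C (aromatic): no H
  2 × C: 3 H each → 6
  2 × C (aromatic): 1 H each → 2
  2 × C: 1 H each → 2
  1 × Br: no H
  1 × F: no H
  1 × O: no H
  Total hydrogens = 24.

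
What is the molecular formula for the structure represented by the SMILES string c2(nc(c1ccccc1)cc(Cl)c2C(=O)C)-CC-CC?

Heavy atoms from the SMILES: 17 C, 1 Cl, 1 N, 1 O.
Implicit hydrogens by atom environment:
  6 × C (aromatic): 1 H each → 6
  5 × C (aromatic): no H
  3 × C: 2 H each → 6
  2 × C: 3 H each → 6
  1 × C: no H
  1 × Cl: no H
  1 × N (aromatic): no H
  1 × O: no H
  Total hydrogens = 18.
Molecular formula: C17H18ClNO

C17H18ClNO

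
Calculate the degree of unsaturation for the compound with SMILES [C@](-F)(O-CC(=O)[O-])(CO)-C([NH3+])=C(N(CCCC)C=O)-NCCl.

Molecular formula from the SMILES: C12H21ClFN3O5.
DoU = (2C + 2 + N − H − X)/2 = (2·12 + 2 + 3 − 21 − 2)/2 = 6/2 = 3.
(Structurally: 0 ring(s) + 3 π bond(s) = 3.)

3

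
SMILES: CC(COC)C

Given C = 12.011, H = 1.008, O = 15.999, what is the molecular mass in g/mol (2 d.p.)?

Molecular formula: C5H12O.
M = 5×12.011 + 12×1.008 + 1×15.999 = 88.15 g/mol.

88.15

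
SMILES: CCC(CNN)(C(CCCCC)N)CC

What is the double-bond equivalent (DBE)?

Molecular formula from the SMILES: C12H29N3.
DoU = (2C + 2 + N − H − X)/2 = (2·12 + 2 + 3 − 29 − 0)/2 = 0/2 = 0.
(Structurally: 0 ring(s) + 0 π bond(s) = 0.)

0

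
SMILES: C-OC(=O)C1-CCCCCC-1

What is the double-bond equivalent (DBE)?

Molecular formula from the SMILES: C9H16O2.
DoU = (2C + 2 + N − H − X)/2 = (2·9 + 2 + 0 − 16 − 0)/2 = 4/2 = 2.
(Structurally: 1 ring(s) + 1 π bond(s) = 2.)

2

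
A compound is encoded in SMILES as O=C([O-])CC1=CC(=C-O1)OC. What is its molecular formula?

Heavy atoms from the SMILES: 7 C, 4 O.
Implicit hydrogens by atom environment:
  2 × C (aromatic): 1 H each → 2
  2 × C (aromatic): no H
  2 × O: no H
  1 × C: 3 H
  1 × C: 2 H
  1 × C: no H
  1 × O (aromatic): no H
  1 × O (charge -1): no H
  Total hydrogens = 7.
Net charge -1.
Molecular formula: C7H7O4-

C7H7O4-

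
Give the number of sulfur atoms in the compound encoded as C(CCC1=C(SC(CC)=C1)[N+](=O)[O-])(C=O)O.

The symbol for sulfur appears 1 time in the SMILES.

1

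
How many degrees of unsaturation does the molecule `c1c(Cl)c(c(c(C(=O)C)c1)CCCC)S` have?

5

Molecular formula from the SMILES: C12H15ClOS.
DoU = (2C + 2 + N − H − X)/2 = (2·12 + 2 + 0 − 15 − 1)/2 = 10/2 = 5.
(Structurally: 1 ring(s) + 4 π bond(s) = 5.)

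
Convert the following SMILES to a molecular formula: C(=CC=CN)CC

Heavy atoms from the SMILES: 6 C, 1 N.
Implicit hydrogens by atom environment:
  4 × C: 1 H each → 4
  1 × C: 3 H
  1 × C: 2 H
  1 × N: 2 H
  Total hydrogens = 11.
Molecular formula: C6H11N

C6H11N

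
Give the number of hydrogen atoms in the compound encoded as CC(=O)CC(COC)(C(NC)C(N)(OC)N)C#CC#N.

Hydrogens are implicit in SMILES; fill each atom to its normal valence:
  6 × C: no H
  4 × C: 3 H each → 12
  3 × O: no H
  2 × C: 2 H each → 4
  2 × N: 2 H each → 4
  1 × C: 1 H
  1 × N: 1 H
  1 × N: no H
  Total hydrogens = 22.

22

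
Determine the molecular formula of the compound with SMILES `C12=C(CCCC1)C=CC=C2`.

C10H12

Heavy atoms from the SMILES: 10 C.
Implicit hydrogens by atom environment:
  4 × C: 2 H each → 8
  4 × C (aromatic): 1 H each → 4
  2 × C (aromatic): no H
  Total hydrogens = 12.
Molecular formula: C10H12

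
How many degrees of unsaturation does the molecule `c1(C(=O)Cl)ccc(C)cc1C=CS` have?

6

Molecular formula from the SMILES: C10H9ClOS.
DoU = (2C + 2 + N − H − X)/2 = (2·10 + 2 + 0 − 9 − 1)/2 = 12/2 = 6.
(Structurally: 1 ring(s) + 5 π bond(s) = 6.)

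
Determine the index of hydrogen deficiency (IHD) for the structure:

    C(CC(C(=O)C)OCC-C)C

1

Molecular formula from the SMILES: C9H18O2.
DoU = (2C + 2 + N − H − X)/2 = (2·9 + 2 + 0 − 18 − 0)/2 = 2/2 = 1.
(Structurally: 0 ring(s) + 1 π bond(s) = 1.)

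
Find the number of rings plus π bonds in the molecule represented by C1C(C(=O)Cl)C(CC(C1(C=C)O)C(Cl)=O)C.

4

Molecular formula from the SMILES: C11H14Cl2O3.
DoU = (2C + 2 + N − H − X)/2 = (2·11 + 2 + 0 − 14 − 2)/2 = 8/2 = 4.
(Structurally: 1 ring(s) + 3 π bond(s) = 4.)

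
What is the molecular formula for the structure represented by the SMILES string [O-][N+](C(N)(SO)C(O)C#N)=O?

C3H5N3O4S

Heavy atoms from the SMILES: 3 C, 3 N, 4 O, 1 S.
Implicit hydrogens by atom environment:
  2 × C: no H
  2 × O: 1 H each → 2
  1 × C: 1 H
  1 × N: 2 H
  1 × N (charge +1): no H
  1 × N: no H
  1 × O: no H
  1 × O (charge -1): no H
  1 × S: no H
  Total hydrogens = 5.
Molecular formula: C3H5N3O4S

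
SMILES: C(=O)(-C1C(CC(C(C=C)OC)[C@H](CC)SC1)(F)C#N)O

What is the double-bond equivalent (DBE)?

5

Molecular formula from the SMILES: C14H20FNO3S.
DoU = (2C + 2 + N − H − X)/2 = (2·14 + 2 + 1 − 20 − 1)/2 = 10/2 = 5.
(Structurally: 1 ring(s) + 4 π bond(s) = 5.)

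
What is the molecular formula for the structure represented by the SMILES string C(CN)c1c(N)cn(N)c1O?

Heavy atoms from the SMILES: 6 C, 4 N, 1 O.
Implicit hydrogens by atom environment:
  3 × C (aromatic): no H
  3 × N: 2 H each → 6
  2 × C: 2 H each → 4
  1 × C (aromatic): 1 H
  1 × N (aromatic): no H
  1 × O: 1 H
  Total hydrogens = 12.
Molecular formula: C6H12N4O

C6H12N4O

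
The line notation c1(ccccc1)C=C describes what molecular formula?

Heavy atoms from the SMILES: 8 C.
Implicit hydrogens by atom environment:
  5 × C (aromatic): 1 H each → 5
  1 × C: 2 H
  1 × C: 1 H
  1 × C (aromatic): no H
  Total hydrogens = 8.
Molecular formula: C8H8

C8H8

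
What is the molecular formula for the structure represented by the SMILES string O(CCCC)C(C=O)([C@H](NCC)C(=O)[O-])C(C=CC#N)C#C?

Heavy atoms from the SMILES: 16 C, 2 N, 4 O.
Implicit hydrogens by atom environment:
  6 × C: 1 H each → 6
  4 × C: 2 H each → 8
  4 × C: no H
  3 × O: no H
  2 × C: 3 H each → 6
  1 × N: 1 H
  1 × N: no H
  1 × O (charge -1): no H
  Total hydrogens = 21.
Net charge -1.
Molecular formula: C16H21N2O4-

C16H21N2O4-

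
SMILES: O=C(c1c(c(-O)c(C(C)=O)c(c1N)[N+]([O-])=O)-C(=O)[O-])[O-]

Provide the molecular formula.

Heavy atoms from the SMILES: 10 C, 2 N, 8 O.
Implicit hydrogens by atom environment:
  6 × C (aromatic): no H
  4 × O: no H
  3 × C: no H
  3 × O (charge -1): no H
  1 × C: 3 H
  1 × N: 2 H
  1 × N (charge +1): no H
  1 × O: 1 H
  Total hydrogens = 6.
Net charge -2.
Molecular formula: [C10H6N2O8]2-

[C10H6N2O8]2-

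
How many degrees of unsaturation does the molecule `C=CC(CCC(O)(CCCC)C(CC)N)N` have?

Molecular formula from the SMILES: C13H28N2O.
DoU = (2C + 2 + N − H − X)/2 = (2·13 + 2 + 2 − 28 − 0)/2 = 2/2 = 1.
(Structurally: 0 ring(s) + 1 π bond(s) = 1.)

1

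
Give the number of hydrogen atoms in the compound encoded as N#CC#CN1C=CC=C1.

4

Hydrogens are implicit in SMILES; fill each atom to its normal valence:
  4 × C (aromatic): 1 H each → 4
  3 × C: no H
  1 × N (aromatic): no H
  1 × N: no H
  Total hydrogens = 4.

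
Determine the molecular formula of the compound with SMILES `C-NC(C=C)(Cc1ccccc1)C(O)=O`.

C12H15NO2

Heavy atoms from the SMILES: 12 C, 1 N, 2 O.
Implicit hydrogens by atom environment:
  5 × C (aromatic): 1 H each → 5
  2 × C: 2 H each → 4
  2 × C: no H
  1 × C: 3 H
  1 × C: 1 H
  1 × C (aromatic): no H
  1 × N: 1 H
  1 × O: 1 H
  1 × O: no H
  Total hydrogens = 15.
Molecular formula: C12H15NO2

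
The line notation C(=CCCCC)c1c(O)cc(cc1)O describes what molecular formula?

C12H16O2

Heavy atoms from the SMILES: 12 C, 2 O.
Implicit hydrogens by atom environment:
  3 × C: 2 H each → 6
  3 × C (aromatic): 1 H each → 3
  3 × C (aromatic): no H
  2 × C: 1 H each → 2
  2 × O: 1 H each → 2
  1 × C: 3 H
  Total hydrogens = 16.
Molecular formula: C12H16O2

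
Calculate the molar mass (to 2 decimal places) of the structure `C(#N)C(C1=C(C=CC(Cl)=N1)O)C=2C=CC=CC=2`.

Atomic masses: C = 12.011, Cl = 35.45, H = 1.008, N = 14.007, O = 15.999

Molecular formula: C13H9ClN2O.
M = 13×12.011 + 1×35.45 + 9×1.008 + 2×14.007 + 1×15.999 = 244.68 g/mol.

244.68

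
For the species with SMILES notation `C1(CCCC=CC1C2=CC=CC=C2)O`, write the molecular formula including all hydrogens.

C13H16O

Heavy atoms from the SMILES: 13 C, 1 O.
Implicit hydrogens by atom environment:
  5 × C (aromatic): 1 H each → 5
  4 × C: 1 H each → 4
  3 × C: 2 H each → 6
  1 × C (aromatic): no H
  1 × O: 1 H
  Total hydrogens = 16.
Molecular formula: C13H16O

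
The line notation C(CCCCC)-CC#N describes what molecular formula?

Heavy atoms from the SMILES: 8 C, 1 N.
Implicit hydrogens by atom environment:
  6 × C: 2 H each → 12
  1 × C: 3 H
  1 × C: no H
  1 × N: no H
  Total hydrogens = 15.
Molecular formula: C8H15N

C8H15N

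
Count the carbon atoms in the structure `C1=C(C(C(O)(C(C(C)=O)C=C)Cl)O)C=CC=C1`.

The symbol for carbon appears 13 times in the SMILES. (Cl is a single chlorine, not C + l.)

13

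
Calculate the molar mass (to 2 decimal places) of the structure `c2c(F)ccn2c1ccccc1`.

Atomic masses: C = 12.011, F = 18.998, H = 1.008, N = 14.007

Molecular formula: C10H8FN.
M = 10×12.011 + 1×18.998 + 8×1.008 + 1×14.007 = 161.18 g/mol.

161.18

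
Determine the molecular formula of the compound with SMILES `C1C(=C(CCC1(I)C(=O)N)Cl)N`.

Heavy atoms from the SMILES: 7 C, 1 Cl, 1 I, 2 N, 1 O.
Implicit hydrogens by atom environment:
  4 × C: no H
  3 × C: 2 H each → 6
  2 × N: 2 H each → 4
  1 × Cl: no H
  1 × I: no H
  1 × O: no H
  Total hydrogens = 10.
Molecular formula: C7H10ClIN2O

C7H10ClIN2O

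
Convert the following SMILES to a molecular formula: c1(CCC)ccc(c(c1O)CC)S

Heavy atoms from the SMILES: 11 C, 1 O, 1 S.
Implicit hydrogens by atom environment:
  4 × C (aromatic): no H
  3 × C: 2 H each → 6
  2 × C: 3 H each → 6
  2 × C (aromatic): 1 H each → 2
  1 × O: 1 H
  1 × S: 1 H
  Total hydrogens = 16.
Molecular formula: C11H16OS

C11H16OS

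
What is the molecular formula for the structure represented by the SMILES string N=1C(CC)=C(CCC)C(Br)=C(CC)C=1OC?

C13H20BrNO

Heavy atoms from the SMILES: 1 Br, 13 C, 1 N, 1 O.
Implicit hydrogens by atom environment:
  5 × C (aromatic): no H
  4 × C: 3 H each → 12
  4 × C: 2 H each → 8
  1 × Br: no H
  1 × N (aromatic): no H
  1 × O: no H
  Total hydrogens = 20.
Molecular formula: C13H20BrNO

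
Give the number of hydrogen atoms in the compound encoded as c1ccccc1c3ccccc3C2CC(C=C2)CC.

20

Hydrogens are implicit in SMILES; fill each atom to its normal valence:
  9 × C (aromatic): 1 H each → 9
  4 × C: 1 H each → 4
  3 × C (aromatic): no H
  2 × C: 2 H each → 4
  1 × C: 3 H
  Total hydrogens = 20.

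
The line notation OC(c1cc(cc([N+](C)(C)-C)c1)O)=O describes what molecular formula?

Heavy atoms from the SMILES: 10 C, 1 N, 3 O.
Implicit hydrogens by atom environment:
  3 × C: 3 H each → 9
  3 × C (aromatic): 1 H each → 3
  3 × C (aromatic): no H
  2 × O: 1 H each → 2
  1 × C: no H
  1 × N (charge +1): no H
  1 × O: no H
  Total hydrogens = 14.
Net charge +1.
Molecular formula: C10H14NO3+

C10H14NO3+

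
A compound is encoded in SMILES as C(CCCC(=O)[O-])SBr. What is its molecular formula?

C5H8BrO2S-

Heavy atoms from the SMILES: 1 Br, 5 C, 2 O, 1 S.
Implicit hydrogens by atom environment:
  4 × C: 2 H each → 8
  1 × Br: no H
  1 × C: no H
  1 × O: no H
  1 × O (charge -1): no H
  1 × S: no H
  Total hydrogens = 8.
Net charge -1.
Molecular formula: C5H8BrO2S-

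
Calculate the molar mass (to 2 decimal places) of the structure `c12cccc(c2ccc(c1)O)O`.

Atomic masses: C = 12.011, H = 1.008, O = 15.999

Molecular formula: C10H8O2.
M = 10×12.011 + 8×1.008 + 2×15.999 = 160.17 g/mol.

160.17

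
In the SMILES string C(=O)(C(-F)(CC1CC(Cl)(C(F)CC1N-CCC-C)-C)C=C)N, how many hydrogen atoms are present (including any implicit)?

Hydrogens are implicit in SMILES; fill each atom to its normal valence:
  7 × C: 2 H each → 14
  4 × C: 1 H each → 4
  3 × C: no H
  2 × C: 3 H each → 6
  2 × F: no H
  1 × Cl: no H
  1 × N: 2 H
  1 × N: 1 H
  1 × O: no H
  Total hydrogens = 27.

27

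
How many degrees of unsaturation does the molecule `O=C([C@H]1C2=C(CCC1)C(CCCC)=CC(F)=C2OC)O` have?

Molecular formula from the SMILES: C16H21FO3.
DoU = (2C + 2 + N − H − X)/2 = (2·16 + 2 + 0 − 21 − 1)/2 = 12/2 = 6.
(Structurally: 2 ring(s) + 4 π bond(s) = 6.)

6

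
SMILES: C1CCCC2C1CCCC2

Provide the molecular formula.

C10H18

Heavy atoms from the SMILES: 10 C.
Implicit hydrogens by atom environment:
  8 × C: 2 H each → 16
  2 × C: 1 H each → 2
  Total hydrogens = 18.
Molecular formula: C10H18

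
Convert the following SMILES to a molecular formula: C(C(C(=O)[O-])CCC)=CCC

C9H15O2-

Heavy atoms from the SMILES: 9 C, 2 O.
Implicit hydrogens by atom environment:
  3 × C: 2 H each → 6
  3 × C: 1 H each → 3
  2 × C: 3 H each → 6
  1 × C: no H
  1 × O: no H
  1 × O (charge -1): no H
  Total hydrogens = 15.
Net charge -1.
Molecular formula: C9H15O2-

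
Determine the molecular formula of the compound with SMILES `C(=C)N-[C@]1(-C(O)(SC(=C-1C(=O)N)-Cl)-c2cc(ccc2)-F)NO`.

Heavy atoms from the SMILES: 13 C, 1 Cl, 1 F, 3 N, 3 O, 1 S.
Implicit hydrogens by atom environment:
  5 × C: no H
  4 × C (aromatic): 1 H each → 4
  2 × C (aromatic): no H
  2 × N: 1 H each → 2
  2 × O: 1 H each → 2
  1 × C: 2 H
  1 × C: 1 H
  1 × Cl: no H
  1 × F: no H
  1 × N: 2 H
  1 × O: no H
  1 × S: no H
  Total hydrogens = 13.
Molecular formula: C13H13ClFN3O3S

C13H13ClFN3O3S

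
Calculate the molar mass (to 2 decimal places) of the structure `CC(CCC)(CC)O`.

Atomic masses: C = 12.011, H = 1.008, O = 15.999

Molecular formula: C7H16O.
M = 7×12.011 + 16×1.008 + 1×15.999 = 116.20 g/mol.

116.20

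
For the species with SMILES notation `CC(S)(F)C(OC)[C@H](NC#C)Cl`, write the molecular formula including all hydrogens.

Heavy atoms from the SMILES: 7 C, 1 Cl, 1 F, 1 N, 1 O, 1 S.
Implicit hydrogens by atom environment:
  3 × C: 1 H each → 3
  2 × C: 3 H each → 6
  2 × C: no H
  1 × Cl: no H
  1 × F: no H
  1 × N: 1 H
  1 × O: no H
  1 × S: 1 H
  Total hydrogens = 11.
Molecular formula: C7H11ClFNOS

C7H11ClFNOS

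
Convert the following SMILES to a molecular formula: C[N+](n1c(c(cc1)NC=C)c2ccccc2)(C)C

Heavy atoms from the SMILES: 15 C, 3 N.
Implicit hydrogens by atom environment:
  7 × C (aromatic): 1 H each → 7
  3 × C: 3 H each → 9
  3 × C (aromatic): no H
  1 × C: 2 H
  1 × C: 1 H
  1 × N: 1 H
  1 × N (aromatic): no H
  1 × N (charge +1): no H
  Total hydrogens = 20.
Net charge +1.
Molecular formula: C15H20N3+

C15H20N3+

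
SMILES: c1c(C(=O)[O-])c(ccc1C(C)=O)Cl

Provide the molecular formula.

C9H6ClO3-

Heavy atoms from the SMILES: 9 C, 1 Cl, 3 O.
Implicit hydrogens by atom environment:
  3 × C (aromatic): 1 H each → 3
  3 × C (aromatic): no H
  2 × C: no H
  2 × O: no H
  1 × C: 3 H
  1 × Cl: no H
  1 × O (charge -1): no H
  Total hydrogens = 6.
Net charge -1.
Molecular formula: C9H6ClO3-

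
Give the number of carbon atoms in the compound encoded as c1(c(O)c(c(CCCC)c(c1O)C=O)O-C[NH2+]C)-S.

The symbol for carbon appears 13 times in the SMILES. Lowercase c denotes aromatic carbon and counts toward C.

13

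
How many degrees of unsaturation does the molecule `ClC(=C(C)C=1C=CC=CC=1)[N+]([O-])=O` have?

6

Molecular formula from the SMILES: C9H8ClNO2.
DoU = (2C + 2 + N − H − X)/2 = (2·9 + 2 + 1 − 8 − 1)/2 = 12/2 = 6.
(Structurally: 1 ring(s) + 5 π bond(s) = 6.)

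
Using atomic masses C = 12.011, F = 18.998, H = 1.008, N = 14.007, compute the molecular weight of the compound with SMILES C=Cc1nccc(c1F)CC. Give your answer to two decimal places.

Molecular formula: C9H10FN.
M = 9×12.011 + 1×18.998 + 10×1.008 + 1×14.007 = 151.18 g/mol.

151.18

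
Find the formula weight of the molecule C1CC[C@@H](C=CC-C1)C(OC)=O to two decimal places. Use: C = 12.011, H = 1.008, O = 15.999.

Molecular formula: C10H16O2.
M = 10×12.011 + 16×1.008 + 2×15.999 = 168.24 g/mol.

168.24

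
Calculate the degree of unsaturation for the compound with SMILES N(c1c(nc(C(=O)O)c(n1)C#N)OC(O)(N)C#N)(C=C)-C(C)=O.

11

Molecular formula from the SMILES: C12H10N6O5.
DoU = (2C + 2 + N − H − X)/2 = (2·12 + 2 + 6 − 10 − 0)/2 = 22/2 = 11.
(Structurally: 1 ring(s) + 10 π bond(s) = 11.)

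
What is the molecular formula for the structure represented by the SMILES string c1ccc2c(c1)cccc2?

C10H8

Heavy atoms from the SMILES: 10 C.
Implicit hydrogens by atom environment:
  8 × C (aromatic): 1 H each → 8
  2 × C (aromatic): no H
  Total hydrogens = 8.
Molecular formula: C10H8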